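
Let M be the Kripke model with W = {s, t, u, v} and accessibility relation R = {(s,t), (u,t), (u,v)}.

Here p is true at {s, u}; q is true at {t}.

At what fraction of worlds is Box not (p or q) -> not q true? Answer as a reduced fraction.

3/4

s: Box not (p or q) is F, not q is T. ✓
t: Box not (p or q) is T, not q is F. ✗
u: Box not (p or q) is F, not q is T. ✓
v: Box not (p or q) is T, not q is T. ✓
That's 3 of 4 worlds, so 3/4.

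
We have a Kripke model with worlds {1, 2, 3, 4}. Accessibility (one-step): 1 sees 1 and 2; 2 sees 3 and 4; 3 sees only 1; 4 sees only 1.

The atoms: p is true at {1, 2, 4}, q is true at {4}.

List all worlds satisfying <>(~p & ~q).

{2}

1: successors {1, 2}; ~p & ~q there: 1:F, 2:F. ✗
2: successors {3, 4}; ~p & ~q there: 3:T, 4:F. ✓
3: successors {1}; ~p & ~q there: 1:F. ✗
4: successors {1}; ~p & ~q there: 1:F. ✗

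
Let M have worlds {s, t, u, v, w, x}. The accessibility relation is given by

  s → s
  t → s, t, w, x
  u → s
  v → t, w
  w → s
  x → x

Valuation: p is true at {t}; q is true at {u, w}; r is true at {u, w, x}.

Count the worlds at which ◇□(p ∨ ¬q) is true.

6

s: successors {s}; □(p ∨ ¬q) there: s:T. ✓
t: successors {s, t, w, x}; □(p ∨ ¬q) there: s:T, t:F, w:T, x:T. ✓
u: successors {s}; □(p ∨ ¬q) there: s:T. ✓
v: successors {t, w}; □(p ∨ ¬q) there: t:F, w:T. ✓
w: successors {s}; □(p ∨ ¬q) there: s:T. ✓
x: successors {x}; □(p ∨ ¬q) there: x:T. ✓
Satisfying worlds: {s, t, u, v, w, x}.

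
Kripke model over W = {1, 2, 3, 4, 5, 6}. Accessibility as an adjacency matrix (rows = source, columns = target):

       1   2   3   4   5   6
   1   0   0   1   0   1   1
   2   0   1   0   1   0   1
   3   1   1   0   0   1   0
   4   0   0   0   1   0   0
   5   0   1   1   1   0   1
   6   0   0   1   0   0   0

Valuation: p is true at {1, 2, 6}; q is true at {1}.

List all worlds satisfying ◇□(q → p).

1: successors {3, 5, 6}; □(q → p) there: 3:T, 5:T, 6:T. ✓
2: successors {2, 4, 6}; □(q → p) there: 2:T, 4:T, 6:T. ✓
3: successors {1, 2, 5}; □(q → p) there: 1:T, 2:T, 5:T. ✓
4: successors {4}; □(q → p) there: 4:T. ✓
5: successors {2, 3, 4, 6}; □(q → p) there: 2:T, 3:T, 4:T, 6:T. ✓
6: successors {3}; □(q → p) there: 3:T. ✓

{1, 2, 3, 4, 5, 6}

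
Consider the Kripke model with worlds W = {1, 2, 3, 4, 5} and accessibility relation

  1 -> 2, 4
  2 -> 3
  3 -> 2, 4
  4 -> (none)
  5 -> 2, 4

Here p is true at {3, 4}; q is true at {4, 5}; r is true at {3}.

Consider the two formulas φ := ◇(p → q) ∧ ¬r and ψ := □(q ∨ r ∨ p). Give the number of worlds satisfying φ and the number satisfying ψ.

For ◇(p → q) ∧ ¬r:
1: ◇(p → q) is T, ¬r is T. ✓
2: ◇(p → q) is F, ¬r is T. ✗
3: ◇(p → q) is T, ¬r is F. ✗
4: ◇(p → q) is F, ¬r is T. ✗
5: ◇(p → q) is T, ¬r is T. ✓
— 2 worlds.
For □(q ∨ r ∨ p):
1: successors {2, 4}; q ∨ r ∨ p there: 2:F, 4:T. ✗
2: successors {3}; q ∨ r ∨ p there: 3:T. ✓
3: successors {2, 4}; q ∨ r ∨ p there: 2:F, 4:T. ✗
4: no successors, so □(q ∨ r ∨ p) holds vacuously. ✓
5: successors {2, 4}; q ∨ r ∨ p there: 2:F, 4:T. ✗
— 2 worlds.

2 and 2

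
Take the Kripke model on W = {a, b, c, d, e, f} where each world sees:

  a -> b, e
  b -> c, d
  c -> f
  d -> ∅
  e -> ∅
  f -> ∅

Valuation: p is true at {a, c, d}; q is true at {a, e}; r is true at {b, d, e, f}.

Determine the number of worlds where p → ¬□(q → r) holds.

a: p is T, ¬□(q → r) is F. ✗
b: p is F, ¬□(q → r) is F. ✓
c: p is T, ¬□(q → r) is F. ✗
d: p is T, ¬□(q → r) is F. ✗
e: p is F, ¬□(q → r) is F. ✓
f: p is F, ¬□(q → r) is F. ✓
Satisfying worlds: {b, e, f}.

3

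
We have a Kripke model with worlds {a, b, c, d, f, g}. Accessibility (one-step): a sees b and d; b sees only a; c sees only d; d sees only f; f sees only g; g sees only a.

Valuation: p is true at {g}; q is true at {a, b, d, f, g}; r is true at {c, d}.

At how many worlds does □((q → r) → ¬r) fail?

2

a: successors {b, d}; (q → r) → ¬r there: b:T, d:F. ✗
b: successors {a}; (q → r) → ¬r there: a:T. ✓
c: successors {d}; (q → r) → ¬r there: d:F. ✗
d: successors {f}; (q → r) → ¬r there: f:T. ✓
f: successors {g}; (q → r) → ¬r there: g:T. ✓
g: successors {a}; (q → r) → ¬r there: a:T. ✓
Satisfying worlds: {b, d, f, g}.
So □((q → r) → ¬r) fails at the other 2 worlds.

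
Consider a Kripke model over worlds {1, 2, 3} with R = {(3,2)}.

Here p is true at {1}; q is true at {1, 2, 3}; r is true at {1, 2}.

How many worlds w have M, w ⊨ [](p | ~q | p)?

2

1: no successors, so [](p | ~q | p) holds vacuously. ✓
2: no successors, so [](p | ~q | p) holds vacuously. ✓
3: successors {2}; p | ~q | p there: 2:F. ✗
Satisfying worlds: {1, 2}.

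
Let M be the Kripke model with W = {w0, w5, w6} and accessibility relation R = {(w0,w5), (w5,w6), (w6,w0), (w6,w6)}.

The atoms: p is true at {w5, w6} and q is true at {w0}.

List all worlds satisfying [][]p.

w0: successors {w5}; []p there: w5:T. ✓
w5: successors {w6}; []p there: w6:F. ✗
w6: successors {w0, w6}; []p there: w0:T, w6:F. ✗

{w0}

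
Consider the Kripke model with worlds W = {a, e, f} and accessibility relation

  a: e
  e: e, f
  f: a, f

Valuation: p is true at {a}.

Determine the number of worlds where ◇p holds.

a: successors {e}; p there: e:F. ✗
e: successors {e, f}; p there: e:F, f:F. ✗
f: successors {a, f}; p there: a:T, f:F. ✓
Satisfying worlds: {f}.

1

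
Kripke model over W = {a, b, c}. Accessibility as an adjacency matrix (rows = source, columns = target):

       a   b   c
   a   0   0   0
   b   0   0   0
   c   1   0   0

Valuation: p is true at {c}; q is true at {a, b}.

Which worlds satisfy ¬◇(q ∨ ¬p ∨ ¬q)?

a: ◇(q ∨ ¬p ∨ ¬q) is F. ✓
b: ◇(q ∨ ¬p ∨ ¬q) is F. ✓
c: ◇(q ∨ ¬p ∨ ¬q) is T. ✗

{a, b}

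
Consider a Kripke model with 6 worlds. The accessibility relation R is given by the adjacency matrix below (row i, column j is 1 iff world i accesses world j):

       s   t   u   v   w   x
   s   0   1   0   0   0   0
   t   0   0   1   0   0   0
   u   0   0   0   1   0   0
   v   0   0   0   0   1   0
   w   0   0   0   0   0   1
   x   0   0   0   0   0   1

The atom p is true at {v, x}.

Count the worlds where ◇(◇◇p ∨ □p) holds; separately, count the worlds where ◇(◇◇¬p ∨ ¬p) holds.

6 and 3

For ◇(◇◇p ∨ □p):
s: successors {t}; ◇◇p ∨ □p there: t:T. ✓
t: successors {u}; ◇◇p ∨ □p there: u:T. ✓
u: successors {v}; ◇◇p ∨ □p there: v:T. ✓
v: successors {w}; ◇◇p ∨ □p there: w:T. ✓
w: successors {x}; ◇◇p ∨ □p there: x:T. ✓
x: successors {x}; ◇◇p ∨ □p there: x:T. ✓
— 6 worlds.
For ◇(◇◇¬p ∨ ¬p):
s: successors {t}; ◇◇¬p ∨ ¬p there: t:T. ✓
t: successors {u}; ◇◇¬p ∨ ¬p there: u:T. ✓
u: successors {v}; ◇◇¬p ∨ ¬p there: v:F. ✗
v: successors {w}; ◇◇¬p ∨ ¬p there: w:T. ✓
w: successors {x}; ◇◇¬p ∨ ¬p there: x:F. ✗
x: successors {x}; ◇◇¬p ∨ ¬p there: x:F. ✗
— 3 worlds.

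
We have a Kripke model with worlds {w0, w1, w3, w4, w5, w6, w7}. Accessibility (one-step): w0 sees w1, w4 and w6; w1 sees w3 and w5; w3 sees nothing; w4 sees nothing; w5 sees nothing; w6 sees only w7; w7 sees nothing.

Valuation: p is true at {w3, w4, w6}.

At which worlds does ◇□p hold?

{w0, w1, w6}

w0: successors {w1, w4, w6}; □p there: w1:F, w4:T, w6:F. ✓
w1: successors {w3, w5}; □p there: w3:T, w5:T. ✓
w3: no successors, so ◇□p fails. ✗
w4: no successors, so ◇□p fails. ✗
w5: no successors, so ◇□p fails. ✗
w6: successors {w7}; □p there: w7:T. ✓
w7: no successors, so ◇□p fails. ✗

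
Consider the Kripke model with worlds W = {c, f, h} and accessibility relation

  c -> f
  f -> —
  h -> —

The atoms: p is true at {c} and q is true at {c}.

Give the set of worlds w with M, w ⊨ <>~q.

c: successors {f}; ~q there: f:T. ✓
f: no successors, so <>~q fails. ✗
h: no successors, so <>~q fails. ✗

{c}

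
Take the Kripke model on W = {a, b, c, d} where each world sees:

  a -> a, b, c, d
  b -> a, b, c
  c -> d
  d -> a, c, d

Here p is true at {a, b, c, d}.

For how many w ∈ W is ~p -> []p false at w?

a: ~p is F, []p is T. ✓
b: ~p is F, []p is T. ✓
c: ~p is F, []p is T. ✓
d: ~p is F, []p is T. ✓
Satisfying worlds: {a, b, c, d}.
So ~p -> []p fails at the other 0 worlds.

0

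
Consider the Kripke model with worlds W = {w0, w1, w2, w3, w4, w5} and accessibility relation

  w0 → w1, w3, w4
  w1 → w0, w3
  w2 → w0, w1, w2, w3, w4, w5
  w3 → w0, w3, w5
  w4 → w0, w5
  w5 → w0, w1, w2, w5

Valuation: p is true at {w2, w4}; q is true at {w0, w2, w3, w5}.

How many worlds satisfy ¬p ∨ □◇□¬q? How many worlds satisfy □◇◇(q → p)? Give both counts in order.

For ¬p ∨ □◇□¬q:
w0: ¬p is T, □◇□¬q is F. ✓
w1: ¬p is T, □◇□¬q is F. ✓
w2: ¬p is F, □◇□¬q is F. ✗
w3: ¬p is T, □◇□¬q is F. ✓
w4: ¬p is F, □◇□¬q is F. ✗
w5: ¬p is T, □◇□¬q is F. ✓
— 4 worlds.
For □◇◇(q → p):
w0: successors {w1, w3, w4}; ◇◇(q → p) there: w1:T, w3:T, w4:T. ✓
w1: successors {w0, w3}; ◇◇(q → p) there: w0:F, w3:T. ✗
w2: successors {w0, w1, w2, w3, w4, w5}; ◇◇(q → p) there: w0:F, w1:T, w2:T, w3:T, w4:T, w5:T. ✗
w3: successors {w0, w3, w5}; ◇◇(q → p) there: w0:F, w3:T, w5:T. ✗
w4: successors {w0, w5}; ◇◇(q → p) there: w0:F, w5:T. ✗
w5: successors {w0, w1, w2, w5}; ◇◇(q → p) there: w0:F, w1:T, w2:T, w5:T. ✗
— 1 world.

4 and 1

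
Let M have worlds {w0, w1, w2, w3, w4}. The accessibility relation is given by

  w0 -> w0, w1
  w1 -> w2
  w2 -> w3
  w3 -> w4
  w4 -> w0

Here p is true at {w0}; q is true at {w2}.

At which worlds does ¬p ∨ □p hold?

w0: ¬p is F, □p is F. ✗
w1: ¬p is T, □p is F. ✓
w2: ¬p is T, □p is F. ✓
w3: ¬p is T, □p is F. ✓
w4: ¬p is T, □p is T. ✓

{w1, w2, w3, w4}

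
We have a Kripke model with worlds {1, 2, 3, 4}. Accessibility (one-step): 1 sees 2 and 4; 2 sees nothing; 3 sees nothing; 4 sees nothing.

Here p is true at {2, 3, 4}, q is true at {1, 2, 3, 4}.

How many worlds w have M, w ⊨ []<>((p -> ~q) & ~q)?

3

1: successors {2, 4}; <>((p -> ~q) & ~q) there: 2:F, 4:F. ✗
2: no successors, so []<>((p -> ~q) & ~q) holds vacuously. ✓
3: no successors, so []<>((p -> ~q) & ~q) holds vacuously. ✓
4: no successors, so []<>((p -> ~q) & ~q) holds vacuously. ✓
Satisfying worlds: {2, 3, 4}.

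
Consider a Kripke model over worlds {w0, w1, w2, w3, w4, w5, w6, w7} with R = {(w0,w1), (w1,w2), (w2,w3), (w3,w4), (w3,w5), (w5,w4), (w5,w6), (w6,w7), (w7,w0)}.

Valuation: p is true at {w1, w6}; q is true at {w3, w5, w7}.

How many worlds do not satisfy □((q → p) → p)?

4

w0: successors {w1}; (q → p) → p there: w1:T. ✓
w1: successors {w2}; (q → p) → p there: w2:F. ✗
w2: successors {w3}; (q → p) → p there: w3:T. ✓
w3: successors {w4, w5}; (q → p) → p there: w4:F, w5:T. ✗
w4: no successors, so □((q → p) → p) holds vacuously. ✓
w5: successors {w4, w6}; (q → p) → p there: w4:F, w6:T. ✗
w6: successors {w7}; (q → p) → p there: w7:T. ✓
w7: successors {w0}; (q → p) → p there: w0:F. ✗
Satisfying worlds: {w0, w2, w4, w6}.
So □((q → p) → p) fails at the other 4 worlds.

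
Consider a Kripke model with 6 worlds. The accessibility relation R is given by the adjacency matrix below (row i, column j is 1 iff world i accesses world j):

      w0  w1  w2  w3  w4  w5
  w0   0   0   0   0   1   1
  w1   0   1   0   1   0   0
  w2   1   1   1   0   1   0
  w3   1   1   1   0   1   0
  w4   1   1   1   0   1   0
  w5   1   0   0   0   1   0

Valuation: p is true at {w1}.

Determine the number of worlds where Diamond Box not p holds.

5

w0: successors {w4, w5}; Box not p there: w4:F, w5:T. ✓
w1: successors {w1, w3}; Box not p there: w1:F, w3:F. ✗
w2: successors {w0, w1, w2, w4}; Box not p there: w0:T, w1:F, w2:F, w4:F. ✓
w3: successors {w0, w1, w2, w4}; Box not p there: w0:T, w1:F, w2:F, w4:F. ✓
w4: successors {w0, w1, w2, w4}; Box not p there: w0:T, w1:F, w2:F, w4:F. ✓
w5: successors {w0, w4}; Box not p there: w0:T, w4:F. ✓
Satisfying worlds: {w0, w2, w3, w4, w5}.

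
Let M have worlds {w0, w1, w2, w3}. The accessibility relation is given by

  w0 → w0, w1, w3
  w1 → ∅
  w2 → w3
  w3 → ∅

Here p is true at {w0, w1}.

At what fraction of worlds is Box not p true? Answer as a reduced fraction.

w0: successors {w0, w1, w3}; not p there: w0:F, w1:F, w3:T. ✗
w1: no successors, so Box not p holds vacuously. ✓
w2: successors {w3}; not p there: w3:T. ✓
w3: no successors, so Box not p holds vacuously. ✓
That's 3 of 4 worlds, so 3/4.

3/4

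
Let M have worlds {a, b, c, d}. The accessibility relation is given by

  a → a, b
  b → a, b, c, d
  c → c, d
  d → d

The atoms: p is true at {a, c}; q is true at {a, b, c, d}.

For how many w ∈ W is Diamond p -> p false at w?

1

a: Diamond p is T, p is T. ✓
b: Diamond p is T, p is F. ✗
c: Diamond p is T, p is T. ✓
d: Diamond p is F, p is F. ✓
Satisfying worlds: {a, c, d}.
So Diamond p -> p fails at the other 1 world.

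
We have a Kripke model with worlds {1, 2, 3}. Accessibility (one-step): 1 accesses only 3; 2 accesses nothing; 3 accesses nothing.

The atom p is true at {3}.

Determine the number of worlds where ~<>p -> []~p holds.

1: ~<>p is F, []~p is F. ✓
2: ~<>p is T, []~p is T. ✓
3: ~<>p is T, []~p is T. ✓
Satisfying worlds: {1, 2, 3}.

3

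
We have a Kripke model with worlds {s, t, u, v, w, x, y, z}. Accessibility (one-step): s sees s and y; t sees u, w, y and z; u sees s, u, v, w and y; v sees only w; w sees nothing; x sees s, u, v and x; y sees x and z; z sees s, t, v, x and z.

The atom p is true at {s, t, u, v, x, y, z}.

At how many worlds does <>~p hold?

s: successors {s, y}; ~p there: s:F, y:F. ✗
t: successors {u, w, y, z}; ~p there: u:F, w:T, y:F, z:F. ✓
u: successors {s, u, v, w, y}; ~p there: s:F, u:F, v:F, w:T, y:F. ✓
v: successors {w}; ~p there: w:T. ✓
w: no successors, so <>~p fails. ✗
x: successors {s, u, v, x}; ~p there: s:F, u:F, v:F, x:F. ✗
y: successors {x, z}; ~p there: x:F, z:F. ✗
z: successors {s, t, v, x, z}; ~p there: s:F, t:F, v:F, x:F, z:F. ✗
Satisfying worlds: {t, u, v}.

3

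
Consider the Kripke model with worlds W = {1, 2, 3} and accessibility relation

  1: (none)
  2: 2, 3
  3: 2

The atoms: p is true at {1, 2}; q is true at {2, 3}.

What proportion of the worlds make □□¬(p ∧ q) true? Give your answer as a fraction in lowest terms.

1/3

1: no successors, so □□¬(p ∧ q) holds vacuously. ✓
2: successors {2, 3}; □¬(p ∧ q) there: 2:F, 3:F. ✗
3: successors {2}; □¬(p ∧ q) there: 2:F. ✗
That's 1 of 3 worlds, so 1/3.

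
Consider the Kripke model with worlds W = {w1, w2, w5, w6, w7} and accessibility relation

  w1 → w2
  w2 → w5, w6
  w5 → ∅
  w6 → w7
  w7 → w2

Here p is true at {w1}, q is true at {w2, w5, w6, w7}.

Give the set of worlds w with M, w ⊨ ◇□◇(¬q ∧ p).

{w2}

w1: successors {w2}; □◇(¬q ∧ p) there: w2:F. ✗
w2: successors {w5, w6}; □◇(¬q ∧ p) there: w5:T, w6:F. ✓
w5: no successors, so ◇□◇(¬q ∧ p) fails. ✗
w6: successors {w7}; □◇(¬q ∧ p) there: w7:F. ✗
w7: successors {w2}; □◇(¬q ∧ p) there: w2:F. ✗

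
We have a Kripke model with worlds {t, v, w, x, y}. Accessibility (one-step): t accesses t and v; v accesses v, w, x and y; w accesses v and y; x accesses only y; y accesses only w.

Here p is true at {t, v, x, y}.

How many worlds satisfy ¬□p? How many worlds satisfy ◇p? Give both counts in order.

For ¬□p:
t: □p is T. ✗
v: □p is F. ✓
w: □p is T. ✗
x: □p is T. ✗
y: □p is F. ✓
— 2 worlds.
For ◇p:
t: successors {t, v}; p there: t:T, v:T. ✓
v: successors {v, w, x, y}; p there: v:T, w:F, x:T, y:T. ✓
w: successors {v, y}; p there: v:T, y:T. ✓
x: successors {y}; p there: y:T. ✓
y: successors {w}; p there: w:F. ✗
— 4 worlds.

2 and 4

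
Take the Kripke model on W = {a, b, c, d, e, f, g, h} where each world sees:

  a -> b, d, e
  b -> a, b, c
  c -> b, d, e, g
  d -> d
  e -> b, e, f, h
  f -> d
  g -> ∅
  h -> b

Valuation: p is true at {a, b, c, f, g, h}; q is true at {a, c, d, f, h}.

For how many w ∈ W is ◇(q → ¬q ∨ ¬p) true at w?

a: successors {b, d, e}; q → ¬q ∨ ¬p there: b:T, d:T, e:T. ✓
b: successors {a, b, c}; q → ¬q ∨ ¬p there: a:F, b:T, c:F. ✓
c: successors {b, d, e, g}; q → ¬q ∨ ¬p there: b:T, d:T, e:T, g:T. ✓
d: successors {d}; q → ¬q ∨ ¬p there: d:T. ✓
e: successors {b, e, f, h}; q → ¬q ∨ ¬p there: b:T, e:T, f:F, h:F. ✓
f: successors {d}; q → ¬q ∨ ¬p there: d:T. ✓
g: no successors, so ◇(q → ¬q ∨ ¬p) fails. ✗
h: successors {b}; q → ¬q ∨ ¬p there: b:T. ✓
Satisfying worlds: {a, b, c, d, e, f, h}.

7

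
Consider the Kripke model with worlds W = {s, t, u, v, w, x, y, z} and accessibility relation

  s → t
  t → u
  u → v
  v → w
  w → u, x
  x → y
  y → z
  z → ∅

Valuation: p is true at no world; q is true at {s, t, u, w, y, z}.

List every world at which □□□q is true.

{t, w, x, y, z}

s: successors {t}; □□q there: t:F. ✗
t: successors {u}; □□q there: u:T. ✓
u: successors {v}; □□q there: v:F. ✗
v: successors {w}; □□q there: w:F. ✗
w: successors {u, x}; □□q there: u:T, x:T. ✓
x: successors {y}; □□q there: y:T. ✓
y: successors {z}; □□q there: z:T. ✓
z: no successors, so □□□q holds vacuously. ✓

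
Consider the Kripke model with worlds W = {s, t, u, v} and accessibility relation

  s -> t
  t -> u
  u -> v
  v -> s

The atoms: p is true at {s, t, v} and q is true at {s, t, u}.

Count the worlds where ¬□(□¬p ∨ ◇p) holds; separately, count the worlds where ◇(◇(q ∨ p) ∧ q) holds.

For ¬□(□¬p ∨ ◇p):
s: □(□¬p ∨ ◇p) is T. ✗
t: □(□¬p ∨ ◇p) is T. ✗
u: □(□¬p ∨ ◇p) is T. ✗
v: □(□¬p ∨ ◇p) is T. ✗
— 0 worlds.
For ◇(◇(q ∨ p) ∧ q):
s: successors {t}; ◇(q ∨ p) ∧ q there: t:T. ✓
t: successors {u}; ◇(q ∨ p) ∧ q there: u:T. ✓
u: successors {v}; ◇(q ∨ p) ∧ q there: v:F. ✗
v: successors {s}; ◇(q ∨ p) ∧ q there: s:T. ✓
— 3 worlds.

0 and 3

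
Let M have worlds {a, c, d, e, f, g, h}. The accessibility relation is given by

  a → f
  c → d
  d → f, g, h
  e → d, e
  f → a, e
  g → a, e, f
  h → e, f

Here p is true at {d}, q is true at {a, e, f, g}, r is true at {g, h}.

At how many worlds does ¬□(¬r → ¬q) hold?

a: □(¬r → ¬q) is F. ✓
c: □(¬r → ¬q) is T. ✗
d: □(¬r → ¬q) is F. ✓
e: □(¬r → ¬q) is F. ✓
f: □(¬r → ¬q) is F. ✓
g: □(¬r → ¬q) is F. ✓
h: □(¬r → ¬q) is F. ✓
Satisfying worlds: {a, d, e, f, g, h}.

6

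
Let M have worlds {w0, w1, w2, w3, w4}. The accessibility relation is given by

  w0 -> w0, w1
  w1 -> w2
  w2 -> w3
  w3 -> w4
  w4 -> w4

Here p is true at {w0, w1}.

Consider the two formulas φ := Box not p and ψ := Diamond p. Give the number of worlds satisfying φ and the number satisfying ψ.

4 and 1

For Box not p:
w0: successors {w0, w1}; not p there: w0:F, w1:F. ✗
w1: successors {w2}; not p there: w2:T. ✓
w2: successors {w3}; not p there: w3:T. ✓
w3: successors {w4}; not p there: w4:T. ✓
w4: successors {w4}; not p there: w4:T. ✓
— 4 worlds.
For Diamond p:
w0: successors {w0, w1}; p there: w0:T, w1:T. ✓
w1: successors {w2}; p there: w2:F. ✗
w2: successors {w3}; p there: w3:F. ✗
w3: successors {w4}; p there: w4:F. ✗
w4: successors {w4}; p there: w4:F. ✗
— 1 world.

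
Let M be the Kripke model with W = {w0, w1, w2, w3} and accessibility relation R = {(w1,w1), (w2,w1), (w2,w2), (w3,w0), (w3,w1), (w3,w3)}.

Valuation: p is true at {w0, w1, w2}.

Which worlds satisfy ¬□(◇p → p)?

w0: □(◇p → p) is T. ✗
w1: □(◇p → p) is T. ✗
w2: □(◇p → p) is T. ✗
w3: □(◇p → p) is F. ✓

{w3}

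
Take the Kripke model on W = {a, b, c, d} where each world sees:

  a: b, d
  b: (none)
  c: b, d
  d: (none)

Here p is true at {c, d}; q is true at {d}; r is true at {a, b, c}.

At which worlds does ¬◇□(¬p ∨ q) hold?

a: ◇□(¬p ∨ q) is T. ✗
b: ◇□(¬p ∨ q) is F. ✓
c: ◇□(¬p ∨ q) is T. ✗
d: ◇□(¬p ∨ q) is F. ✓

{b, d}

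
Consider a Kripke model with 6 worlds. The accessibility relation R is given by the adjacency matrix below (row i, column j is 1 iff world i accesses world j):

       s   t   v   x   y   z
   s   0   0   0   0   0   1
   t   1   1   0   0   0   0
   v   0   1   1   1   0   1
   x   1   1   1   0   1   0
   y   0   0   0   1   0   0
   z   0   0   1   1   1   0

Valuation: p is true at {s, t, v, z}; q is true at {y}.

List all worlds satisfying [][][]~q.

{y}

s: successors {z}; [][]~q there: z:F. ✗
t: successors {s, t}; [][]~q there: s:F, t:T. ✗
v: successors {t, v, x, z}; [][]~q there: t:T, v:F, x:T, z:F. ✗
x: successors {s, t, v, y}; [][]~q there: s:F, t:T, v:F, y:F. ✗
y: successors {x}; [][]~q there: x:T. ✓
z: successors {v, x, y}; [][]~q there: v:F, x:T, y:F. ✗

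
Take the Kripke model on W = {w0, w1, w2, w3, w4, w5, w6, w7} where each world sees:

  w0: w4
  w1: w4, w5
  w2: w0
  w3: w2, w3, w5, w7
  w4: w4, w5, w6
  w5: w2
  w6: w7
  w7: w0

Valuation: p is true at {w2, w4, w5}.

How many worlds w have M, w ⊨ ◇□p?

w0: successors {w4}; □p there: w4:F. ✗
w1: successors {w4, w5}; □p there: w4:F, w5:T. ✓
w2: successors {w0}; □p there: w0:T. ✓
w3: successors {w2, w3, w5, w7}; □p there: w2:F, w3:F, w5:T, w7:F. ✓
w4: successors {w4, w5, w6}; □p there: w4:F, w5:T, w6:F. ✓
w5: successors {w2}; □p there: w2:F. ✗
w6: successors {w7}; □p there: w7:F. ✗
w7: successors {w0}; □p there: w0:T. ✓
Satisfying worlds: {w1, w2, w3, w4, w7}.

5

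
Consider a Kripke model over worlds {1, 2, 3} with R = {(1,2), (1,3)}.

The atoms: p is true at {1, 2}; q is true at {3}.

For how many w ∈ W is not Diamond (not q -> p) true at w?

2

1: Diamond (not q -> p) is T. ✗
2: Diamond (not q -> p) is F. ✓
3: Diamond (not q -> p) is F. ✓
Satisfying worlds: {2, 3}.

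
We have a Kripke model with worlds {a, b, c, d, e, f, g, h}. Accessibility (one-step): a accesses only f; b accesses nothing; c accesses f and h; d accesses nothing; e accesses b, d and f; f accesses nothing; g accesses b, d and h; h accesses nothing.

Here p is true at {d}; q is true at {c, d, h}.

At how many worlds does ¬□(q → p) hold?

a: □(q → p) is T. ✗
b: □(q → p) is T. ✗
c: □(q → p) is F. ✓
d: □(q → p) is T. ✗
e: □(q → p) is T. ✗
f: □(q → p) is T. ✗
g: □(q → p) is F. ✓
h: □(q → p) is T. ✗
Satisfying worlds: {c, g}.

2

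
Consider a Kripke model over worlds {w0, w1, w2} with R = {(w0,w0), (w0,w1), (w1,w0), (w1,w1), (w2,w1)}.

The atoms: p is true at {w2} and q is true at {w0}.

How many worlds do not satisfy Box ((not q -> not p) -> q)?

w0: successors {w0, w1}; (not q -> not p) -> q there: w0:T, w1:F. ✗
w1: successors {w0, w1}; (not q -> not p) -> q there: w0:T, w1:F. ✗
w2: successors {w1}; (not q -> not p) -> q there: w1:F. ✗
Satisfying worlds: ∅.
So Box ((not q -> not p) -> q) fails at the other 3 worlds.

3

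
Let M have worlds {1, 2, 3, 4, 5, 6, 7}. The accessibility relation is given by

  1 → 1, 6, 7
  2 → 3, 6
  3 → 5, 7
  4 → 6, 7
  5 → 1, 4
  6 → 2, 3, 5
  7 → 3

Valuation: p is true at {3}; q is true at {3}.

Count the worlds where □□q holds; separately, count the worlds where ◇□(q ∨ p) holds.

0 and 3

For □□q:
1: successors {1, 6, 7}; □q there: 1:F, 6:F, 7:T. ✗
2: successors {3, 6}; □q there: 3:F, 6:F. ✗
3: successors {5, 7}; □q there: 5:F, 7:T. ✗
4: successors {6, 7}; □q there: 6:F, 7:T. ✗
5: successors {1, 4}; □q there: 1:F, 4:F. ✗
6: successors {2, 3, 5}; □q there: 2:F, 3:F, 5:F. ✗
7: successors {3}; □q there: 3:F. ✗
— 0 worlds.
For ◇□(q ∨ p):
1: successors {1, 6, 7}; □(q ∨ p) there: 1:F, 6:F, 7:T. ✓
2: successors {3, 6}; □(q ∨ p) there: 3:F, 6:F. ✗
3: successors {5, 7}; □(q ∨ p) there: 5:F, 7:T. ✓
4: successors {6, 7}; □(q ∨ p) there: 6:F, 7:T. ✓
5: successors {1, 4}; □(q ∨ p) there: 1:F, 4:F. ✗
6: successors {2, 3, 5}; □(q ∨ p) there: 2:F, 3:F, 5:F. ✗
7: successors {3}; □(q ∨ p) there: 3:F. ✗
— 3 worlds.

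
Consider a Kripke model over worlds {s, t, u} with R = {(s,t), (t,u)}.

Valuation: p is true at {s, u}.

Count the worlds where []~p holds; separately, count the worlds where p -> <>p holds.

2 and 1

For []~p:
s: successors {t}; ~p there: t:T. ✓
t: successors {u}; ~p there: u:F. ✗
u: no successors, so []~p holds vacuously. ✓
— 2 worlds.
For p -> <>p:
s: p is T, <>p is F. ✗
t: p is F, <>p is T. ✓
u: p is T, <>p is F. ✗
— 1 world.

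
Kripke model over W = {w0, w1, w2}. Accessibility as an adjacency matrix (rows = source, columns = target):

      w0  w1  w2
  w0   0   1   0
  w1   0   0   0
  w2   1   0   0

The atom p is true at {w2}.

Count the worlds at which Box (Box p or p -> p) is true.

w0: successors {w1}; Box p or p -> p there: w1:F. ✗
w1: no successors, so Box (Box p or p -> p) holds vacuously. ✓
w2: successors {w0}; Box p or p -> p there: w0:T. ✓
Satisfying worlds: {w1, w2}.

2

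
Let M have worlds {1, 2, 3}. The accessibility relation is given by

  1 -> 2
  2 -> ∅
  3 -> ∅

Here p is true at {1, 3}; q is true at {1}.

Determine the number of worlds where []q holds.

1: successors {2}; q there: 2:F. ✗
2: no successors, so []q holds vacuously. ✓
3: no successors, so []q holds vacuously. ✓
Satisfying worlds: {2, 3}.

2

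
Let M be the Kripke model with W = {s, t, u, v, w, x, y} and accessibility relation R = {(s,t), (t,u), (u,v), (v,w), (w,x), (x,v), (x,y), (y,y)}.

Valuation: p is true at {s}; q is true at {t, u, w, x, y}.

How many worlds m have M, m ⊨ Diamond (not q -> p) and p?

1

s: Diamond (not q -> p) is T, p is T. ✓
t: Diamond (not q -> p) is T, p is F. ✗
u: Diamond (not q -> p) is F, p is F. ✗
v: Diamond (not q -> p) is T, p is F. ✗
w: Diamond (not q -> p) is T, p is F. ✗
x: Diamond (not q -> p) is T, p is F. ✗
y: Diamond (not q -> p) is T, p is F. ✗
Satisfying worlds: {s}.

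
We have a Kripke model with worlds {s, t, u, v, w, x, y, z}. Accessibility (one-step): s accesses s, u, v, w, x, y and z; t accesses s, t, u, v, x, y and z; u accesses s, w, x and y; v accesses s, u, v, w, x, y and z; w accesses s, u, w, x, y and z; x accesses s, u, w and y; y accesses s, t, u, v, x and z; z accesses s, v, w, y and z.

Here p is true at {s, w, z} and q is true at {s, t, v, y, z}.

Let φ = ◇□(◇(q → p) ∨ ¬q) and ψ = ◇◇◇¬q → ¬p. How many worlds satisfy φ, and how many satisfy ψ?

8 and 5

For ◇□(◇(q → p) ∨ ¬q):
s: successors {s, u, v, w, x, y, z}; □(◇(q → p) ∨ ¬q) there: s:T, u:T, v:T, w:T, x:T, y:T, z:T. ✓
t: successors {s, t, u, v, x, y, z}; □(◇(q → p) ∨ ¬q) there: s:T, t:T, u:T, v:T, x:T, y:T, z:T. ✓
u: successors {s, w, x, y}; □(◇(q → p) ∨ ¬q) there: s:T, w:T, x:T, y:T. ✓
v: successors {s, u, v, w, x, y, z}; □(◇(q → p) ∨ ¬q) there: s:T, u:T, v:T, w:T, x:T, y:T, z:T. ✓
w: successors {s, u, w, x, y, z}; □(◇(q → p) ∨ ¬q) there: s:T, u:T, w:T, x:T, y:T, z:T. ✓
x: successors {s, u, w, y}; □(◇(q → p) ∨ ¬q) there: s:T, u:T, w:T, y:T. ✓
y: successors {s, t, u, v, x, z}; □(◇(q → p) ∨ ¬q) there: s:T, t:T, u:T, v:T, x:T, z:T. ✓
z: successors {s, v, w, y, z}; □(◇(q → p) ∨ ¬q) there: s:T, v:T, w:T, y:T, z:T. ✓
— 8 worlds.
For ◇◇◇¬q → ¬p:
s: ◇◇◇¬q is T, ¬p is F. ✗
t: ◇◇◇¬q is T, ¬p is T. ✓
u: ◇◇◇¬q is T, ¬p is T. ✓
v: ◇◇◇¬q is T, ¬p is T. ✓
w: ◇◇◇¬q is T, ¬p is F. ✗
x: ◇◇◇¬q is T, ¬p is T. ✓
y: ◇◇◇¬q is T, ¬p is T. ✓
z: ◇◇◇¬q is T, ¬p is F. ✗
— 5 worlds.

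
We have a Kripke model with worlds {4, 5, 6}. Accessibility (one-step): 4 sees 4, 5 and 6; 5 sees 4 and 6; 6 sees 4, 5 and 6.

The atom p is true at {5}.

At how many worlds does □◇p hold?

4: successors {4, 5, 6}; ◇p there: 4:T, 5:F, 6:T. ✗
5: successors {4, 6}; ◇p there: 4:T, 6:T. ✓
6: successors {4, 5, 6}; ◇p there: 4:T, 5:F, 6:T. ✗
Satisfying worlds: {5}.

1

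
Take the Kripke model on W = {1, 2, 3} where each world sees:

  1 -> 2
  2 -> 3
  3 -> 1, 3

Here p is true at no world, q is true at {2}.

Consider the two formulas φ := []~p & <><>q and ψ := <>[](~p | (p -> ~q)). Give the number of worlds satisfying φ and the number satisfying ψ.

For []~p & <><>q:
1: []~p is T, <><>q is F. ✗
2: []~p is T, <><>q is F. ✗
3: []~p is T, <><>q is T. ✓
— 1 world.
For <>[](~p | (p -> ~q)):
1: successors {2}; [](~p | (p -> ~q)) there: 2:T. ✓
2: successors {3}; [](~p | (p -> ~q)) there: 3:T. ✓
3: successors {1, 3}; [](~p | (p -> ~q)) there: 1:T, 3:T. ✓
— 3 worlds.

1 and 3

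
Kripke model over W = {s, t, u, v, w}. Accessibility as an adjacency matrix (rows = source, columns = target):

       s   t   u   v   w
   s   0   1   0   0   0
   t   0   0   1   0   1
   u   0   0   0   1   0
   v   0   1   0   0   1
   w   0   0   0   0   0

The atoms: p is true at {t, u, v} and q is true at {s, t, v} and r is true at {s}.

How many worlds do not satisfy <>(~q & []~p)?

s: successors {t}; ~q & []~p there: t:F. ✗
t: successors {u, w}; ~q & []~p there: u:F, w:T. ✓
u: successors {v}; ~q & []~p there: v:F. ✗
v: successors {t, w}; ~q & []~p there: t:F, w:T. ✓
w: no successors, so <>(~q & []~p) fails. ✗
Satisfying worlds: {t, v}.
So <>(~q & []~p) fails at the other 3 worlds.

3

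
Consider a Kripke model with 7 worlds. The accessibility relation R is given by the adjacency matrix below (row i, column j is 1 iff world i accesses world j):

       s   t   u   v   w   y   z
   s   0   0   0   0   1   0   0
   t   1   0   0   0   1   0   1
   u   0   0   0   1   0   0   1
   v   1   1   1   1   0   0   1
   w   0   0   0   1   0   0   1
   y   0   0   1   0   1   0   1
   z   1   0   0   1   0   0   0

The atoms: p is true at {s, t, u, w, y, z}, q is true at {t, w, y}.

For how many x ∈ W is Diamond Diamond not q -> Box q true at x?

s: Diamond Diamond not q is T, Box q is T. ✓
t: Diamond Diamond not q is T, Box q is F. ✗
u: Diamond Diamond not q is T, Box q is F. ✗
v: Diamond Diamond not q is T, Box q is F. ✗
w: Diamond Diamond not q is T, Box q is F. ✗
y: Diamond Diamond not q is T, Box q is F. ✗
z: Diamond Diamond not q is T, Box q is F. ✗
Satisfying worlds: {s}.

1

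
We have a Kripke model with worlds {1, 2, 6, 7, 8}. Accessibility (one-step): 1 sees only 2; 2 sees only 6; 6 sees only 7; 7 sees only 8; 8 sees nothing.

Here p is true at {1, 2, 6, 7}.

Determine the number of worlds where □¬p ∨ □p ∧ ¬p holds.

1: □¬p is F, □p ∧ ¬p is F. ✗
2: □¬p is F, □p ∧ ¬p is F. ✗
6: □¬p is F, □p ∧ ¬p is F. ✗
7: □¬p is T, □p ∧ ¬p is F. ✓
8: □¬p is T, □p ∧ ¬p is T. ✓
Satisfying worlds: {7, 8}.

2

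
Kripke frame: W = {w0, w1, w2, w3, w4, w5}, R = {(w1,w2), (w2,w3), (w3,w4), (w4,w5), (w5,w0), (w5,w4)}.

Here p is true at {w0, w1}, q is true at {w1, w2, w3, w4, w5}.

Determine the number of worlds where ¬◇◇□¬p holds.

w0: ◇◇□¬p is F. ✓
w1: ◇◇□¬p is T. ✗
w2: ◇◇□¬p is T. ✗
w3: ◇◇□¬p is F. ✓
w4: ◇◇□¬p is T. ✗
w5: ◇◇□¬p is F. ✓
Satisfying worlds: {w0, w3, w5}.

3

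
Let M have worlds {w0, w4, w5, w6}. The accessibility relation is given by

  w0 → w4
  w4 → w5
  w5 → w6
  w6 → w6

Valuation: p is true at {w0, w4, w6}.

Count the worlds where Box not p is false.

w0: successors {w4}; not p there: w4:F. ✗
w4: successors {w5}; not p there: w5:T. ✓
w5: successors {w6}; not p there: w6:F. ✗
w6: successors {w6}; not p there: w6:F. ✗
Satisfying worlds: {w4}.
So Box not p fails at the other 3 worlds.

3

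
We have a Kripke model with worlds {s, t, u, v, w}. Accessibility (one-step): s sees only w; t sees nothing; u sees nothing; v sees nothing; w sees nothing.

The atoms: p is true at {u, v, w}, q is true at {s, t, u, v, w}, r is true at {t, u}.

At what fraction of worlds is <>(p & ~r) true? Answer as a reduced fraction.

1/5

s: successors {w}; p & ~r there: w:T. ✓
t: no successors, so <>(p & ~r) fails. ✗
u: no successors, so <>(p & ~r) fails. ✗
v: no successors, so <>(p & ~r) fails. ✗
w: no successors, so <>(p & ~r) fails. ✗
That's 1 of 5 worlds, so 1/5.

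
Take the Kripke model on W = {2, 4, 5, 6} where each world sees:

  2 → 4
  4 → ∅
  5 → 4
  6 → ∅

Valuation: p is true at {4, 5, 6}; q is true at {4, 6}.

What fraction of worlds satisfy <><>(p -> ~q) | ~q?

1/2

2: <><>(p -> ~q) is F, ~q is T. ✓
4: <><>(p -> ~q) is F, ~q is F. ✗
5: <><>(p -> ~q) is F, ~q is T. ✓
6: <><>(p -> ~q) is F, ~q is F. ✗
That's 2 of 4 worlds, so 2/4 = 1/2.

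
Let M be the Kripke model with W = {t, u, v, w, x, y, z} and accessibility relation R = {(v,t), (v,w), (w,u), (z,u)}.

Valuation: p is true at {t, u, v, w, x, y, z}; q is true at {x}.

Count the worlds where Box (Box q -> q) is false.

t: no successors, so Box (Box q -> q) holds vacuously. ✓
u: no successors, so Box (Box q -> q) holds vacuously. ✓
v: successors {t, w}; Box q -> q there: t:F, w:T. ✗
w: successors {u}; Box q -> q there: u:F. ✗
x: no successors, so Box (Box q -> q) holds vacuously. ✓
y: no successors, so Box (Box q -> q) holds vacuously. ✓
z: successors {u}; Box q -> q there: u:F. ✗
Satisfying worlds: {t, u, x, y}.
So Box (Box q -> q) fails at the other 3 worlds.

3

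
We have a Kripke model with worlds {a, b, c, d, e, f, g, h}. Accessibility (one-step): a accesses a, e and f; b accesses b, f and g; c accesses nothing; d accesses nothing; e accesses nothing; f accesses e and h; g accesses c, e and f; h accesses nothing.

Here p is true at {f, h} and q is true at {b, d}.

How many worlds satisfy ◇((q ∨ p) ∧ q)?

a: successors {a, e, f}; (q ∨ p) ∧ q there: a:F, e:F, f:F. ✗
b: successors {b, f, g}; (q ∨ p) ∧ q there: b:T, f:F, g:F. ✓
c: no successors, so ◇((q ∨ p) ∧ q) fails. ✗
d: no successors, so ◇((q ∨ p) ∧ q) fails. ✗
e: no successors, so ◇((q ∨ p) ∧ q) fails. ✗
f: successors {e, h}; (q ∨ p) ∧ q there: e:F, h:F. ✗
g: successors {c, e, f}; (q ∨ p) ∧ q there: c:F, e:F, f:F. ✗
h: no successors, so ◇((q ∨ p) ∧ q) fails. ✗
Satisfying worlds: {b}.

1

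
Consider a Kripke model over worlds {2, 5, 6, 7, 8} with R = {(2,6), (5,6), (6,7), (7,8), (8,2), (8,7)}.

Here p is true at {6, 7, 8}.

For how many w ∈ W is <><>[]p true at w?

2: successors {6}; <>[]p there: 6:T. ✓
5: successors {6}; <>[]p there: 6:T. ✓
6: successors {7}; <>[]p there: 7:F. ✗
7: successors {8}; <>[]p there: 8:T. ✓
8: successors {2, 7}; <>[]p there: 2:T, 7:F. ✓
Satisfying worlds: {2, 5, 7, 8}.

4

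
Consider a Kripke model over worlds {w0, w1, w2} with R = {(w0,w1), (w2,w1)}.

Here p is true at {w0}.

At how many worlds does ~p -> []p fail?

1

w0: ~p is F, []p is F. ✓
w1: ~p is T, []p is T. ✓
w2: ~p is T, []p is F. ✗
Satisfying worlds: {w0, w1}.
So ~p -> []p fails at the other 1 world.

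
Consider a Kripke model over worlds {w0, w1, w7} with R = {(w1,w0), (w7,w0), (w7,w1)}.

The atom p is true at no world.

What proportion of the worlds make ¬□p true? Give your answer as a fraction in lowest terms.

w0: □p is T. ✗
w1: □p is F. ✓
w7: □p is F. ✓
That's 2 of 3 worlds, so 2/3.

2/3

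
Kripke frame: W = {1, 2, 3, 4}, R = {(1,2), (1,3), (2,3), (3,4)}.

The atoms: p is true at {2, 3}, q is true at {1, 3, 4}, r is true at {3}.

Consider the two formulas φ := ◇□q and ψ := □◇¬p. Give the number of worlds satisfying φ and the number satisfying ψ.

For ◇□q:
1: successors {2, 3}; □q there: 2:T, 3:T. ✓
2: successors {3}; □q there: 3:T. ✓
3: successors {4}; □q there: 4:T. ✓
4: no successors, so ◇□q fails. ✗
— 3 worlds.
For □◇¬p:
1: successors {2, 3}; ◇¬p there: 2:F, 3:T. ✗
2: successors {3}; ◇¬p there: 3:T. ✓
3: successors {4}; ◇¬p there: 4:F. ✗
4: no successors, so □◇¬p holds vacuously. ✓
— 2 worlds.

3 and 2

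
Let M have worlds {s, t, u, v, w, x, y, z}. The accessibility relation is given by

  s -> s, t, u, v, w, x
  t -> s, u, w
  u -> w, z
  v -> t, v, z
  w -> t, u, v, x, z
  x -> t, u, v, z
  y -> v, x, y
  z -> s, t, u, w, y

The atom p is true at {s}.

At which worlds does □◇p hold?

s: successors {s, t, u, v, w, x}; ◇p there: s:T, t:T, u:F, v:F, w:F, x:F. ✗
t: successors {s, u, w}; ◇p there: s:T, u:F, w:F. ✗
u: successors {w, z}; ◇p there: w:F, z:T. ✗
v: successors {t, v, z}; ◇p there: t:T, v:F, z:T. ✗
w: successors {t, u, v, x, z}; ◇p there: t:T, u:F, v:F, x:F, z:T. ✗
x: successors {t, u, v, z}; ◇p there: t:T, u:F, v:F, z:T. ✗
y: successors {v, x, y}; ◇p there: v:F, x:F, y:F. ✗
z: successors {s, t, u, w, y}; ◇p there: s:T, t:T, u:F, w:F, y:F. ✗

∅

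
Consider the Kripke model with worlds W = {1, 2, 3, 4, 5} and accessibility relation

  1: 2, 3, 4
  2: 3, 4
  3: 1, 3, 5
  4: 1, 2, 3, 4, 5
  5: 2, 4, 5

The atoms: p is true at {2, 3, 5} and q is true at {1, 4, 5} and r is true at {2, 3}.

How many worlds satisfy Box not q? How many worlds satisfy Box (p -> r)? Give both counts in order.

0 and 2

For Box not q:
1: successors {2, 3, 4}; not q there: 2:T, 3:T, 4:F. ✗
2: successors {3, 4}; not q there: 3:T, 4:F. ✗
3: successors {1, 3, 5}; not q there: 1:F, 3:T, 5:F. ✗
4: successors {1, 2, 3, 4, 5}; not q there: 1:F, 2:T, 3:T, 4:F, 5:F. ✗
5: successors {2, 4, 5}; not q there: 2:T, 4:F, 5:F. ✗
— 0 worlds.
For Box (p -> r):
1: successors {2, 3, 4}; p -> r there: 2:T, 3:T, 4:T. ✓
2: successors {3, 4}; p -> r there: 3:T, 4:T. ✓
3: successors {1, 3, 5}; p -> r there: 1:T, 3:T, 5:F. ✗
4: successors {1, 2, 3, 4, 5}; p -> r there: 1:T, 2:T, 3:T, 4:T, 5:F. ✗
5: successors {2, 4, 5}; p -> r there: 2:T, 4:T, 5:F. ✗
— 2 worlds.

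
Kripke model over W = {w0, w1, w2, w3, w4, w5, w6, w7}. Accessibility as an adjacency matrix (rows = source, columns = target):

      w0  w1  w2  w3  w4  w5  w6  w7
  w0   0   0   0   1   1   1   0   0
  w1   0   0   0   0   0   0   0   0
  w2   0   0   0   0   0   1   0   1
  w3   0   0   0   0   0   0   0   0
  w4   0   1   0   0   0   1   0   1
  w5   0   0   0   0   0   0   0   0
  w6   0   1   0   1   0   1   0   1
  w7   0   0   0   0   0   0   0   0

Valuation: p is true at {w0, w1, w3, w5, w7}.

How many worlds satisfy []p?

w0: successors {w3, w4, w5}; p there: w3:T, w4:F, w5:T. ✗
w1: no successors, so []p holds vacuously. ✓
w2: successors {w5, w7}; p there: w5:T, w7:T. ✓
w3: no successors, so []p holds vacuously. ✓
w4: successors {w1, w5, w7}; p there: w1:T, w5:T, w7:T. ✓
w5: no successors, so []p holds vacuously. ✓
w6: successors {w1, w3, w5, w7}; p there: w1:T, w3:T, w5:T, w7:T. ✓
w7: no successors, so []p holds vacuously. ✓
Satisfying worlds: {w1, w2, w3, w4, w5, w6, w7}.

7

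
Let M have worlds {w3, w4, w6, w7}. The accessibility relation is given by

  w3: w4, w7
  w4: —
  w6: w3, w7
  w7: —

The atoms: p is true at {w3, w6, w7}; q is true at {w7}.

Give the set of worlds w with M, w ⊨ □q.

{w4, w7}

w3: successors {w4, w7}; q there: w4:F, w7:T. ✗
w4: no successors, so □q holds vacuously. ✓
w6: successors {w3, w7}; q there: w3:F, w7:T. ✗
w7: no successors, so □q holds vacuously. ✓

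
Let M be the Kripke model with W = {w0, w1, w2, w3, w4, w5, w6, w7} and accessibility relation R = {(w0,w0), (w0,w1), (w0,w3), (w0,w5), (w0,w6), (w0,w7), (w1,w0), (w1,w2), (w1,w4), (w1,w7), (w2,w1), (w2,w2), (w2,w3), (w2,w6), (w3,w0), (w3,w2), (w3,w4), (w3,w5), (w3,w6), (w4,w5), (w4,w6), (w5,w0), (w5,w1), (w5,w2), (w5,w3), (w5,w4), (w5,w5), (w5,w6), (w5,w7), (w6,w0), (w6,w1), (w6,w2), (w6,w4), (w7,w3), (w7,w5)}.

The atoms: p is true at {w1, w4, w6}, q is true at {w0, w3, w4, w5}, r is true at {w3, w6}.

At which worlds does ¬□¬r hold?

w0: □¬r is F. ✓
w1: □¬r is T. ✗
w2: □¬r is F. ✓
w3: □¬r is F. ✓
w4: □¬r is F. ✓
w5: □¬r is F. ✓
w6: □¬r is T. ✗
w7: □¬r is F. ✓

{w0, w2, w3, w4, w5, w7}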